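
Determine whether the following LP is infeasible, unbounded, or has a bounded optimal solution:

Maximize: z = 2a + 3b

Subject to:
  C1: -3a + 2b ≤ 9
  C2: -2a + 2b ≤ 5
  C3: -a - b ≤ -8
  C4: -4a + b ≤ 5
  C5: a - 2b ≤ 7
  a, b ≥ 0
Feasible point: (3, 5) satisfies every constraint, so the LP is feasible.
Direction d = (1, 1): for each constraint row a, a·d ≤ 0 —
  (-3)(1) + (2)(1) = -1 ≤ 0
  (-2)(1) + (2)(1) = 0 ≤ 0
  (-1)(1) + (-1)(1) = -2 ≤ 0
  (-4)(1) + (1)(1) = -3 ≤ 0
  (1)(1) + (-2)(1) = -1 ≤ 0
and d ≥ 0, so (3, 5) + t·d stays feasible for every t ≥ 0. Along this ray z = 2a + 3b changes by 5 per unit t, so z → +∞.

Unbounded — the objective can increase without bound over the feasible region.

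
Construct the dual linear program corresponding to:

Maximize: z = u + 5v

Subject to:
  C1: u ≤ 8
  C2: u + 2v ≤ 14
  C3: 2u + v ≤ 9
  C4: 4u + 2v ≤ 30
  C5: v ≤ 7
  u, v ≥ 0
Minimize: z = 8y1 + 14y2 + 9y3 + 30y4 + 7y5

Subject to:
  C1: -y1 - y2 - 2y3 - 4y4 ≤ -1
  C2: -2y2 - y3 - 2y4 - y5 ≤ -5
  y1, y2, y3, y4, y5 ≥ 0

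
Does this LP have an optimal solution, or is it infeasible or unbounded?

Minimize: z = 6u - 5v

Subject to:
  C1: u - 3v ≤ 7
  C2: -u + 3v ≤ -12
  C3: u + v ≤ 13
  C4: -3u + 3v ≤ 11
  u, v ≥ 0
C1 requires u - 3v ≤ 7, while C2 (-u + 3v ≤ -12) is equivalent to u - 3v ≥ 12. Together they would need 12 ≤ u - 3v ≤ 7, which is impossible since 12 > 7. No point satisfies all constraints.

The feasible region is empty; the LP is infeasible.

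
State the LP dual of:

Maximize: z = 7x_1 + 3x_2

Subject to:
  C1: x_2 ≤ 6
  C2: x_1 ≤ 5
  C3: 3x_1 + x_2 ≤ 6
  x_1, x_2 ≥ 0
Minimize: z = 6y1 + 5y2 + 6y3

Subject to:
  C1: -y2 - 3y3 ≤ -7
  C2: -y1 - y3 ≤ -3
  y1, y2, y3 ≥ 0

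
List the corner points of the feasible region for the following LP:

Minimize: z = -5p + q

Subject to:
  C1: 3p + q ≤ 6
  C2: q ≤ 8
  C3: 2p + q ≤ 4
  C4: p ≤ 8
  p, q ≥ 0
Each vertex is the intersection of two constraint boundaries that also satisfies all remaining constraints:
  p = 0 and q = 0 → (0, 0)
  3p + q = 6 and 2p + q = 4 → (2, 0)
  2p + q = 4 and p = 0 → (0, 4)

Vertices: (0, 0), (2, 0), (0, 4)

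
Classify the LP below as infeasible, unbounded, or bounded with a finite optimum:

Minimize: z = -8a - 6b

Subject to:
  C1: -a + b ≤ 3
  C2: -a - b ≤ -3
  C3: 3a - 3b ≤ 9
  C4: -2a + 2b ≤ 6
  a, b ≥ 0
Feasible point: (0, 3) satisfies every constraint, so the LP is feasible.
Direction d = (1, 1): for each constraint row a, a·d ≤ 0 —
  (-1)(1) + (1)(1) = 0 ≤ 0
  (-1)(1) + (-1)(1) = -2 ≤ 0
  (3)(1) + (-3)(1) = 0 ≤ 0
  (-2)(1) + (2)(1) = 0 ≤ 0
and d ≥ 0, so (0, 3) + t·d stays feasible for every t ≥ 0. Along this ray z = -8a - 6b changes by -14 per unit t, so z → −∞.

Unbounded — the objective can decrease without bound over the feasible region.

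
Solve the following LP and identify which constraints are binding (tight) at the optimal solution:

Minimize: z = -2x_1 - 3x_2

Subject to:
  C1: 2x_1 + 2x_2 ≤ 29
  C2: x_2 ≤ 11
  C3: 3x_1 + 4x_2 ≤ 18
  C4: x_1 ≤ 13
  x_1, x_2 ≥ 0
Optimal: x_1 = 0, x_2 = 4.5
Binding: C3, x_1 ≥ 0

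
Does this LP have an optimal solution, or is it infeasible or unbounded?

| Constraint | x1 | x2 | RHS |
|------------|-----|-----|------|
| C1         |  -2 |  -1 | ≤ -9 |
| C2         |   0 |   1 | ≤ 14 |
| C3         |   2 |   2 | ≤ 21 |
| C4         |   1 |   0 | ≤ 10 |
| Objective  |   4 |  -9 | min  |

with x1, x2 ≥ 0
The point (0, 10.5) satisfies every constraint, so the LP is feasible; the constraints give x1 ≤ 10 and x2 ≤ 14, which with x1, x2 ≥ 0 keep the feasible region inside a bounded box. A feasible, bounded LP attains a finite optimum at a vertex.

The LP has an optimal solution: (0, 10.5) with z = -94.5.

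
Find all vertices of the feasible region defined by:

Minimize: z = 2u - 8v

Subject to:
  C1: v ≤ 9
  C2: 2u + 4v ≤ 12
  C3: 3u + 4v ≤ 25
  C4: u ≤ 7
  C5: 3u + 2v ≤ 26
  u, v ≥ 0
Each vertex is the intersection of two constraint boundaries that also satisfies all remaining constraints:
  u = 0 and v = 0 → (0, 0)
  2u + 4v = 12 and v = 0 → (6, 0)
  2u + 4v = 12 and u = 0 → (0, 3)

Vertices: (0, 0), (6, 0), (0, 3)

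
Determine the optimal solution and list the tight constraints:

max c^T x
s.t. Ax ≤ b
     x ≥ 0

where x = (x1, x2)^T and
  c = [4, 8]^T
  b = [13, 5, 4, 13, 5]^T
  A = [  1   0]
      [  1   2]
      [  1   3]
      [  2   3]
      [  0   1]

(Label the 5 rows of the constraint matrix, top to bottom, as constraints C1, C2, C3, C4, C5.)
Optimal: x1 = 4, x2 = 0
Binding: C3, x2 ≥ 0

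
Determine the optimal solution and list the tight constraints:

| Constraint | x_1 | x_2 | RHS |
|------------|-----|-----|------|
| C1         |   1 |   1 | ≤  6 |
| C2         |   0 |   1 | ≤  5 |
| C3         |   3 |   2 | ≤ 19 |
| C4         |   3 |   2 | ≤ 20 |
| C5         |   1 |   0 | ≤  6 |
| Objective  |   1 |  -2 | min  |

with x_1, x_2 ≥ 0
Optimal: x_1 = 0, x_2 = 5
Slack at optimum:
  C1: slack = 1
  C2: slack = 0 (binding)
  C3: slack = 9
  C4: slack = 10
  C5: slack = 6
  x_1 ≥ 0: x_1 = 0 (binding)
  x_2 ≥ 0: x_2 = 5
Binding constraints: C2, x_1 ≥ 0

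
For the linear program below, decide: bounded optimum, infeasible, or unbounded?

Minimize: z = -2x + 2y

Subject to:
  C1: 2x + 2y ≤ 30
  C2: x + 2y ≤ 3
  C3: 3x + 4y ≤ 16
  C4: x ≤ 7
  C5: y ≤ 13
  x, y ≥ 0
The point (3, 0) satisfies every constraint, so the LP is feasible; the constraints give x ≤ 7 and y ≤ 13, which with x, y ≥ 0 keep the feasible region inside a bounded box. A feasible, bounded LP attains a finite optimum at a vertex.

Evaluating z = -2x + 2y at each vertex:
  (0, 0): z = 0
  (3, 0): z = -6
  (0, 1.5): z = 3

The LP has an optimal solution: (3, 0) with z = -6.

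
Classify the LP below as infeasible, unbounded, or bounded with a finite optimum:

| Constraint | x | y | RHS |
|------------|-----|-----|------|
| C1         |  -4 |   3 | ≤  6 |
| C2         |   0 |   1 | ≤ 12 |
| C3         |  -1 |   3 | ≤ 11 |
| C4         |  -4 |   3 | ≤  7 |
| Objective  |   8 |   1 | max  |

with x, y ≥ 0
Feasible point: (0, 0) satisfies every constraint, so the LP is feasible.
Direction d = (1, 0): for each constraint row a, a·d ≤ 0 —
  (-4)(1) + (3)(0) = -4 ≤ 0
  (0)(1) + (1)(0) = 0 ≤ 0
  (-1)(1) + (3)(0) = -1 ≤ 0
  (-4)(1) + (3)(0) = -4 ≤ 0
and d ≥ 0, so (0, 0) + t·d stays feasible for every t ≥ 0. Along this ray z = 8x + y changes by 8 per unit t, so z → +∞.

Unbounded — the objective can increase without bound over the feasible region.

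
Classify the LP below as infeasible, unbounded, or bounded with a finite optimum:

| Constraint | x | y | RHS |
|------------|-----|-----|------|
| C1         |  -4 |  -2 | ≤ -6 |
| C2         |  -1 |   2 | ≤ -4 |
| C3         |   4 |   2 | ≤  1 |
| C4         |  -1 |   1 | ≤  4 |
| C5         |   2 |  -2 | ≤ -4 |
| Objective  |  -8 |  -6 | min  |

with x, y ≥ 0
C3 requires 4x + 2y ≤ 1, while C1 (-4x - 2y ≤ -6) is equivalent to 4x + 2y ≥ 6. Together they would need 6 ≤ 4x + 2y ≤ 1, which is impossible since 6 > 1. No point satisfies all constraints.

The feasible region is empty; the LP is infeasible.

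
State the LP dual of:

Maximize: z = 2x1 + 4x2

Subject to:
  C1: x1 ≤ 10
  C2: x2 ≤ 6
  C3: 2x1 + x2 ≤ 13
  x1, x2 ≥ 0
Minimize: z = 10y1 + 6y2 + 13y3

Subject to:
  C1: -y1 - 2y3 ≤ -2
  C2: -y2 - y3 ≤ -4
  y1, y2, y3 ≥ 0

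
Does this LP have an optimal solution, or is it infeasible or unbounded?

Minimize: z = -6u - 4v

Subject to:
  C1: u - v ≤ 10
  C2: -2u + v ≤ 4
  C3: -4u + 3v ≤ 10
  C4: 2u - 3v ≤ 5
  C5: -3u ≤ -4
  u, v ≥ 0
Feasible point: (2, 0) satisfies every constraint, so the LP is feasible.
Direction d = (1, 1): for each constraint row a, a·d ≤ 0 —
  (1)(1) + (-1)(1) = 0 ≤ 0
  (-2)(1) + (1)(1) = -1 ≤ 0
  (-4)(1) + (3)(1) = -1 ≤ 0
  (2)(1) + (-3)(1) = -1 ≤ 0
  (-3)(1) + (0)(1) = -3 ≤ 0
and d ≥ 0, so (2, 0) + t·d stays feasible for every t ≥ 0. Along this ray z = -6u - 4v changes by -10 per unit t, so z → −∞.

Unbounded: there is a feasible ray along which z → −∞.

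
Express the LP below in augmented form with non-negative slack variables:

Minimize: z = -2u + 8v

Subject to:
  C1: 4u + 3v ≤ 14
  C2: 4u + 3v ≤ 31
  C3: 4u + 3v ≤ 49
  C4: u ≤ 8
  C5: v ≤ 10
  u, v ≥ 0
min z = -2u + 8v

s.t.
  4u + 3v + s1 = 14
  4u + 3v + s2 = 31
  4u + 3v + s3 = 49
  u + s4 = 8
  v + s5 = 10
  u, v, s1, s2, s3, s4, s5 ≥ 0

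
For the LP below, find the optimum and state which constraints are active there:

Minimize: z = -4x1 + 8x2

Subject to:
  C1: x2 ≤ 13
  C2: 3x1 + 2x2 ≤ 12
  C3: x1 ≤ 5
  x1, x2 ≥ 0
Optimal: x1 = 4, x2 = 0
Binding: C2, x2 ≥ 0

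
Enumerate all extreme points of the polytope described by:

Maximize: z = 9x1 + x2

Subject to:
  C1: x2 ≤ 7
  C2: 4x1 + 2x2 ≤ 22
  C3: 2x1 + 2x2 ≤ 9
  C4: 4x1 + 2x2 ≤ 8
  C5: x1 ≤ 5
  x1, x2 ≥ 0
Each vertex is the intersection of two constraint boundaries that also satisfies all remaining constraints:
  x1 = 0 and x2 = 0 → (0, 0)
  4x1 + 2x2 = 8 and x2 = 0 → (2, 0)
  4x1 + 2x2 = 8 and x1 = 0 → (0, 4)

Vertices: (0, 0), (2, 0), (0, 4)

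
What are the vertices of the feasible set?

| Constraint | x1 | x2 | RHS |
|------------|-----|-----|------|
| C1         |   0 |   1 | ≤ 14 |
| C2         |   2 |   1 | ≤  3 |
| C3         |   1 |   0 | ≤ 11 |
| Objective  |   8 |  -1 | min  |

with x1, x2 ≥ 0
Each vertex is the intersection of two constraint boundaries that also satisfies all remaining constraints:
  x1 = 0 and x2 = 0 → (0, 0)
  2x1 + x2 = 3 and x2 = 0 → (1.5, 0)
  2x1 + x2 = 3 and x1 = 0 → (0, 3)

Vertices: (0, 0), (1.5, 0), (0, 3)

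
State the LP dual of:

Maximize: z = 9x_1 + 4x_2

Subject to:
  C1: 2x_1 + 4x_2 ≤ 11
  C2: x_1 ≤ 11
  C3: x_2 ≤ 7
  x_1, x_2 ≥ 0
Minimize: z = 11y1 + 11y2 + 7y3

Subject to:
  C1: -2y1 - y2 ≤ -9
  C2: -4y1 - y3 ≤ -4
  y1, y2, y3 ≥ 0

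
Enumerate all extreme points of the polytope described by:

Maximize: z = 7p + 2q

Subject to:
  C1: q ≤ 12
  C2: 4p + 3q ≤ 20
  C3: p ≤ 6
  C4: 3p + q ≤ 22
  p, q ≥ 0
Each vertex is the intersection of two constraint boundaries that also satisfies all remaining constraints:
  p = 0 and q = 0 → (0, 0)
  4p + 3q = 20 and q = 0 → (5, 0)
  4p + 3q = 20 and p = 0 → (0, 6.667)

Vertices: (0, 0), (5, 0), (0, 6.667)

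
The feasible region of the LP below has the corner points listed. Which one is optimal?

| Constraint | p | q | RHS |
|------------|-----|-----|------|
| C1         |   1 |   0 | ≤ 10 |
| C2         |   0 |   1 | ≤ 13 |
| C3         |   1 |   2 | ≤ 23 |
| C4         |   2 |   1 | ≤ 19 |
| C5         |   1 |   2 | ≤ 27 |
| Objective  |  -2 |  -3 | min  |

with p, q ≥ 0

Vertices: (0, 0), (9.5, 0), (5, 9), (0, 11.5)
(5, 9) with z = -37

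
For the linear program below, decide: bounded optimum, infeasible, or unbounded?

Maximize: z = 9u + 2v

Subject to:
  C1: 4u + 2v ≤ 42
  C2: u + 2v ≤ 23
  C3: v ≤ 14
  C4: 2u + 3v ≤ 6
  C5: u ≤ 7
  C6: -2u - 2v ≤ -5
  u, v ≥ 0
The point (3, 0) satisfies every constraint, so the LP is feasible; the constraints give u ≤ 7 and v ≤ 14, which with u, v ≥ 0 keep the feasible region inside a bounded box. A feasible, bounded LP attains a finite optimum at a vertex.

Evaluating z = 9u + 2v at each vertex:
  (2.5, 0): z = 22.5
  (3, 0): z = 27
  (1.5, 1): z = 15.5

Bounded optimum: z* = 27 at (3, 0).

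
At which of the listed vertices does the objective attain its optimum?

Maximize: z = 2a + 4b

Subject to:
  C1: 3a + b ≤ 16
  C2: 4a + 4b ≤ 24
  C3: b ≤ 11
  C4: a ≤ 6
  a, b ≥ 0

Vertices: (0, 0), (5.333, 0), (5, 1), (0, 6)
Evaluating z = 2a + 4b at each vertex:
  (0, 0): z = 0
  (5.333, 0): z = 10.67
  (5, 1): z = 14
  (0, 6): z = 24

The largest value is z = 24, attained at (0, 6).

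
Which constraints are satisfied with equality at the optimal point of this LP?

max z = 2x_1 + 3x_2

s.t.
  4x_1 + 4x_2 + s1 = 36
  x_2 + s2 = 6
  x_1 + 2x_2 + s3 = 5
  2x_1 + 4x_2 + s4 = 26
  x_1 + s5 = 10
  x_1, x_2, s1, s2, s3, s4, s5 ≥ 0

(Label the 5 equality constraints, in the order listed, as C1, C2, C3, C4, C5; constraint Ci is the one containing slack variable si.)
Optimal: x_1 = 5, x_2 = 0
Slack at optimum:
  C1: slack = 16
  C2: slack = 6
  C3: slack = 0 (binding)
  C4: slack = 16
  C5: slack = 5
  x_1 ≥ 0: x_1 = 5
  x_2 ≥ 0: x_2 = 0 (binding)
Binding constraints: C3, x_2 ≥ 0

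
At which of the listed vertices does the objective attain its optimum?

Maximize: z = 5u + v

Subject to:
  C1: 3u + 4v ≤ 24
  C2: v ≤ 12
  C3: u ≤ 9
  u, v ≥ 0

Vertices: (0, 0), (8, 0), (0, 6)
Evaluating z = 5u + v at each vertex:
  (0, 0): z = 0
  (8, 0): z = 40
  (0, 6): z = 6

The largest value is z = 40, attained at (8, 0).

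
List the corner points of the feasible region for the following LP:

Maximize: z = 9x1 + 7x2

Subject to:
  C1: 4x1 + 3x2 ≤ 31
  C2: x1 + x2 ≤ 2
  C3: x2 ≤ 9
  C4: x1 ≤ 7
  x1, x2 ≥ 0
Each vertex is the intersection of two constraint boundaries that also satisfies all remaining constraints:
  x1 = 0 and x2 = 0 → (0, 0)
  x1 + x2 = 2 and x2 = 0 → (2, 0)
  x1 + x2 = 2 and x1 = 0 → (0, 2)

Vertices: (0, 0), (2, 0), (0, 2)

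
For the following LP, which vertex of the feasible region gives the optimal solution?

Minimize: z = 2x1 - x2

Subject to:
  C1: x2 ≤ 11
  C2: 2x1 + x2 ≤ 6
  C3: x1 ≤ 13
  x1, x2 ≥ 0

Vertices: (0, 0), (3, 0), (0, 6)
(0, 6) with z = -6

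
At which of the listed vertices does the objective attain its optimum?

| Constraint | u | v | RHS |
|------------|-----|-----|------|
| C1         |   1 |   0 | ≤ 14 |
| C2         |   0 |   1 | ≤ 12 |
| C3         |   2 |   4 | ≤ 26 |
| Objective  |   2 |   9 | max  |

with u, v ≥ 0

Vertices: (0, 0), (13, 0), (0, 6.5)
Evaluating z = 2u + 9v at each vertex:
  (0, 0): z = 0
  (13, 0): z = 26
  (0, 6.5): z = 58.5

The largest value is z = 58.5, attained at (0, 6.5).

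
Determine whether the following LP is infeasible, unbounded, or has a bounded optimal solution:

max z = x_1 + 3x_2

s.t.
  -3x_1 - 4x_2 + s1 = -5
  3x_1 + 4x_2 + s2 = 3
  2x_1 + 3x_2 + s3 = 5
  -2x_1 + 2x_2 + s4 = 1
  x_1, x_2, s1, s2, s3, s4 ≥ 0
The row 3x_1 + 4x_2 + s2 = 3 with s2 ≥ 0 requires 3x_1 + 4x_2 ≤ 3, while the row -3x_1 - 4x_2 + s1 = -5 with s1 ≥ 0 is equivalent to 3x_1 + 4x_2 ≥ 5. Together they would need 5 ≤ 3x_1 + 4x_2 ≤ 3, which is impossible since 5 > 3. No point satisfies all constraints.

Infeasible — the constraint set is empty.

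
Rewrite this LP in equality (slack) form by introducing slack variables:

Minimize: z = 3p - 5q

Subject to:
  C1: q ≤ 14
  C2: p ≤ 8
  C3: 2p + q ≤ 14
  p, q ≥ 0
min z = 3p - 5q

s.t.
  q + s1 = 14
  p + s2 = 8
  2p + q + s3 = 14
  p, q, s1, s2, s3 ≥ 0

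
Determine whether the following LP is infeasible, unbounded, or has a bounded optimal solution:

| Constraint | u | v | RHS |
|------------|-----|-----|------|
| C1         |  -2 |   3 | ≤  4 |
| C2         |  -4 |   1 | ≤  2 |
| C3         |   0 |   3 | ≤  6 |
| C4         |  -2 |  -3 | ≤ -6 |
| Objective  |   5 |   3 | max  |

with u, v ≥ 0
Feasible point: (1, 2) satisfies every constraint, so the LP is feasible.
Direction d = (1, 0): for each constraint row a, a·d ≤ 0 —
  (-2)(1) + (3)(0) = -2 ≤ 0
  (-4)(1) + (1)(0) = -4 ≤ 0
  (0)(1) + (3)(0) = 0 ≤ 0
  (-2)(1) + (-3)(0) = -2 ≤ 0
and d ≥ 0, so (1, 2) + t·d stays feasible for every t ≥ 0. Along this ray z = 5u + 3v changes by 5 per unit t, so z → +∞.

Unbounded — the objective can increase without bound over the feasible region.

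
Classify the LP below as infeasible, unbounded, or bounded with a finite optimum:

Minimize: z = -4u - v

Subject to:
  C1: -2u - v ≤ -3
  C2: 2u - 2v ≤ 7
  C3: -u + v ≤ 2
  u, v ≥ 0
Feasible point: (1, 1) satisfies every constraint, so the LP is feasible.
Direction d = (1, 1): for each constraint row a, a·d ≤ 0 —
  (-2)(1) + (-1)(1) = -3 ≤ 0
  (2)(1) + (-2)(1) = 0 ≤ 0
  (-1)(1) + (1)(1) = 0 ≤ 0
and d ≥ 0, so (1, 1) + t·d stays feasible for every t ≥ 0. Along this ray z = -4u - v changes by -5 per unit t, so z → −∞.

The LP is unbounded; z can be made arbitrarily small.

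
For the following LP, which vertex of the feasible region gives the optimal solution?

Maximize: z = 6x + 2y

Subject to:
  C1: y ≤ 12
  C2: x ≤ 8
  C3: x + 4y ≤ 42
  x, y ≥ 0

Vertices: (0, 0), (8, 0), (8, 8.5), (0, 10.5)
Evaluating z = 6x + 2y at each vertex:
  (0, 0): z = 0
  (8, 0): z = 48
  (8, 8.5): z = 65
  (0, 10.5): z = 21

The largest value is z = 65, attained at (8, 8.5).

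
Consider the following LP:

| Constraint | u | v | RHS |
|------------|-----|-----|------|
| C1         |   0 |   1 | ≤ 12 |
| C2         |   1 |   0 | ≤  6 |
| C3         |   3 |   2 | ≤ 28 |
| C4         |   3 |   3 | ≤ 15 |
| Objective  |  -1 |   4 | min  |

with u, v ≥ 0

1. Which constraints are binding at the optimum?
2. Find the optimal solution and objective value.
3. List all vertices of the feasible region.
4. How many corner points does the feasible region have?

1. C4, v ≥ 0
2. u = 5, v = 0, z = -5
3. (0, 0), (5, 0), (0, 5)
4. 3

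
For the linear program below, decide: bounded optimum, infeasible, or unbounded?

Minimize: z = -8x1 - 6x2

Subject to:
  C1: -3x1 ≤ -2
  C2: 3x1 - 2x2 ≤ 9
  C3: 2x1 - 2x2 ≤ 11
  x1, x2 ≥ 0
Feasible point: (1, 0) satisfies every constraint, so the LP is feasible.
Direction d = (0, 1): for each constraint row a, a·d ≤ 0 —
  (-3)(0) + (0)(1) = 0 ≤ 0
  (3)(0) + (-2)(1) = -2 ≤ 0
  (2)(0) + (-2)(1) = -2 ≤ 0
and d ≥ 0, so (1, 0) + t·d stays feasible for every t ≥ 0. Along this ray z = -8x1 - 6x2 changes by -6 per unit t, so z → −∞.

Unbounded — the objective can decrease without bound over the feasible region.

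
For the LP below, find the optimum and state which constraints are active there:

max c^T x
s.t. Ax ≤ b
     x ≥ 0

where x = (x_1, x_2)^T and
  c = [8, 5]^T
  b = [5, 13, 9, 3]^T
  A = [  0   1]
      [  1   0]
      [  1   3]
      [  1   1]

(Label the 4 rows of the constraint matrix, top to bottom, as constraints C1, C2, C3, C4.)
Optimal: x_1 = 3, x_2 = 0
Binding: C4, x_2 ≥ 0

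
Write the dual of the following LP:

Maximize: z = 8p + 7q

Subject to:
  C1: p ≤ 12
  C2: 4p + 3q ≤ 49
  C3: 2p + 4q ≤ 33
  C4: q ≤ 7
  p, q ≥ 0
Minimize: z = 12y1 + 49y2 + 33y3 + 7y4

Subject to:
  C1: -y1 - 4y2 - 2y3 ≤ -8
  C2: -3y2 - 4y3 - y4 ≤ -7
  y1, y2, y3, y4 ≥ 0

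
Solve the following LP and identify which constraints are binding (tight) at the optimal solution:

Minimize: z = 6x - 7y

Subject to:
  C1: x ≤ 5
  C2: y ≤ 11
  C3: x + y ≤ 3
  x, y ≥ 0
Optimal: x = 0, y = 3
Slack at optimum:
  C1: slack = 5
  C2: slack = 8
  C3: slack = 0 (binding)
  x ≥ 0: x = 0 (binding)
  y ≥ 0: y = 3
Binding constraints: C3, x ≥ 0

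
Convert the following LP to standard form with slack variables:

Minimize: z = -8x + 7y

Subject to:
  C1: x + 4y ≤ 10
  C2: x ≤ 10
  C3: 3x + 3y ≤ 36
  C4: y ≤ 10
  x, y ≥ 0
min z = -8x + 7y

s.t.
  x + 4y + s1 = 10
  x + s2 = 10
  3x + 3y + s3 = 36
  y + s4 = 10
  x, y, s1, s2, s3, s4 ≥ 0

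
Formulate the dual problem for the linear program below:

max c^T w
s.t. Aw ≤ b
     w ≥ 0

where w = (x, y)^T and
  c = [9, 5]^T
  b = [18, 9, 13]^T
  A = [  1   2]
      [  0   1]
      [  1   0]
Minimize: z = 18y1 + 9y2 + 13y3

Subject to:
  C1: -y1 - y3 ≤ -9
  C2: -2y1 - y2 ≤ -5
  y1, y2, y3 ≥ 0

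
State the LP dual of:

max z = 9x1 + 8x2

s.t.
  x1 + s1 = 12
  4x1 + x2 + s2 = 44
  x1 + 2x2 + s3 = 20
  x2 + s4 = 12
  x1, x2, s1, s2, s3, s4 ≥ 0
Minimize: z = 12y1 + 44y2 + 20y3 + 12y4

Subject to:
  C1: -y1 - 4y2 - y3 ≤ -9
  C2: -y2 - 2y3 - y4 ≤ -8
  y1, y2, y3, y4 ≥ 0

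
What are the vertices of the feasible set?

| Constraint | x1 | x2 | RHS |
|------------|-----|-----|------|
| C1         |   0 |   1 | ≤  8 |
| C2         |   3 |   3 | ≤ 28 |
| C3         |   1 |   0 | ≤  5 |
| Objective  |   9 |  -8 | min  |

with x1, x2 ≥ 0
Each vertex is the intersection of two constraint boundaries that also satisfies all remaining constraints:
  x1 = 0 and x2 = 0 → (0, 0)
  x1 = 5 and x2 = 0 → (5, 0)
  3x1 + 3x2 = 28 and x1 = 5 → (5, 4.333)
  x2 = 8 and 3x1 + 3x2 = 28 → (1.333, 8)
  x2 = 8 and x1 = 0 → (0, 8)

Vertices: (0, 0), (5, 0), (5, 4.333), (1.333, 8), (0, 8)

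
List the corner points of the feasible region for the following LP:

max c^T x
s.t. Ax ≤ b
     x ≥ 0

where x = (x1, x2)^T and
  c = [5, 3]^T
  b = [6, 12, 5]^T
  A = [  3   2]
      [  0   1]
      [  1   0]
Each vertex is the intersection of two constraint boundaries that also satisfies all remaining constraints:
  x1 = 0 and x2 = 0 → (0, 0)
  3x1 + 2x2 = 6 and x2 = 0 → (2, 0)
  3x1 + 2x2 = 6 and x1 = 0 → (0, 3)

Vertices: (0, 0), (2, 0), (0, 3)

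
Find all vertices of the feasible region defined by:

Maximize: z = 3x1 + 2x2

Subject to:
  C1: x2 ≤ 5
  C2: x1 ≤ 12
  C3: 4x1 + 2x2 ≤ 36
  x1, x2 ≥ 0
Each vertex is the intersection of two constraint boundaries that also satisfies all remaining constraints:
  x1 = 0 and x2 = 0 → (0, 0)
  4x1 + 2x2 = 36 and x2 = 0 → (9, 0)
  x2 = 5 and 4x1 + 2x2 = 36 → (6.5, 5)
  x2 = 5 and x1 = 0 → (0, 5)

Vertices: (0, 0), (9, 0), (6.5, 5), (0, 5)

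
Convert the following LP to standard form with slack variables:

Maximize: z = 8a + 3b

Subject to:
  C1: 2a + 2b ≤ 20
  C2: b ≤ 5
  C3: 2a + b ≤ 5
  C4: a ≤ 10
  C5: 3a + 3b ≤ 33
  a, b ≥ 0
max z = 8a + 3b

s.t.
  2a + 2b + s1 = 20
  b + s2 = 5
  2a + b + s3 = 5
  a + s4 = 10
  3a + 3b + s5 = 33
  a, b, s1, s2, s3, s4, s5 ≥ 0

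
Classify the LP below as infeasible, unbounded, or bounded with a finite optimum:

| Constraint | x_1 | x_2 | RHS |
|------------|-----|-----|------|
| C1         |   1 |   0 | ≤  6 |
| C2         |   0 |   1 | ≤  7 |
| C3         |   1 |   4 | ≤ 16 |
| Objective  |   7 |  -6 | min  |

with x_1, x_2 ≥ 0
The point (0, 4) satisfies every constraint, so the LP is feasible; the constraints give x_1 ≤ 6 and x_2 ≤ 7, which with x_1, x_2 ≥ 0 keep the feasible region inside a bounded box. A feasible, bounded LP attains a finite optimum at a vertex.

Feasible with finite optimum z* = -24 at (0, 4).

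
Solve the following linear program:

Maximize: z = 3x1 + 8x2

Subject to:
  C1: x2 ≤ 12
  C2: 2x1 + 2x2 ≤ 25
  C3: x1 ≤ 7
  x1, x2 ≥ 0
Each vertex is the intersection of two constraint boundaries that also satisfies all remaining constraints:
  x1 = 0 and x2 = 0 → (0, 0)
  x1 = 7 and x2 = 0 → (7, 0)
  2x1 + 2x2 = 25 and x1 = 7 → (7, 5.5)
  x2 = 12 and 2x1 + 2x2 = 25 → (0.5, 12)
  x2 = 12 and x1 = 0 → (0, 12)

Evaluating z = 3x1 + 8x2 at each vertex:
  (0, 0): z = 0
  (7, 0): z = 21
  (7, 5.5): z = 65
  (0.5, 12): z = 97.5
  (0, 12): z = 96

The maximum is at (0.5, 12) with z = 97.5.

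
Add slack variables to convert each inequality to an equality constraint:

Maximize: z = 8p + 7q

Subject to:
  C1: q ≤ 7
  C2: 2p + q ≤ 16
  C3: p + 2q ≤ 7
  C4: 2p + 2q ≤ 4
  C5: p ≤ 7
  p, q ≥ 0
max z = 8p + 7q

s.t.
  q + s1 = 7
  2p + q + s2 = 16
  p + 2q + s3 = 7
  2p + 2q + s4 = 4
  p + s5 = 7
  p, q, s1, s2, s3, s4, s5 ≥ 0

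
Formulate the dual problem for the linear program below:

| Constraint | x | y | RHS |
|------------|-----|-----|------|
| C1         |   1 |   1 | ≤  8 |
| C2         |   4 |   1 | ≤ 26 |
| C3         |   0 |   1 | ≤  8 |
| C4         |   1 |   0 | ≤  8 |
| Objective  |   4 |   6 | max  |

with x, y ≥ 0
Minimize: z = 8y1 + 26y2 + 8y3 + 8y4

Subject to:
  C1: -y1 - 4y2 - y4 ≤ -4
  C2: -y1 - y2 - y3 ≤ -6
  y1, y2, y3, y4 ≥ 0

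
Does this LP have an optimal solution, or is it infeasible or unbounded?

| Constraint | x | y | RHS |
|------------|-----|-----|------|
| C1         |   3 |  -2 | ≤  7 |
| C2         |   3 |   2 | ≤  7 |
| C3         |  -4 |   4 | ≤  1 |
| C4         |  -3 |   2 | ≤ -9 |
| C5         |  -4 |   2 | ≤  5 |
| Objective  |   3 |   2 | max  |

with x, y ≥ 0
C1 requires 3x - 2y ≤ 7, while C4 (-3x + 2y ≤ -9) is equivalent to 3x - 2y ≥ 9. Together they would need 9 ≤ 3x - 2y ≤ 7, which is impossible since 9 > 7. No point satisfies all constraints.

Infeasible: no point satisfies all constraints simultaneously.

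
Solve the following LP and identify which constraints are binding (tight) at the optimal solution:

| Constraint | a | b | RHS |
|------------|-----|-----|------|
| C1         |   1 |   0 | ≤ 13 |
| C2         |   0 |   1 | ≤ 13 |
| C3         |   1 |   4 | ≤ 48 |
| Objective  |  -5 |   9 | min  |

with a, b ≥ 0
Optimal: a = 13, b = 0
Slack at optimum:
  C1: slack = 0 (binding)
  C2: slack = 13
  C3: slack = 35
  a ≥ 0: a = 13
  b ≥ 0: b = 0 (binding)
Binding constraints: C1, b ≥ 0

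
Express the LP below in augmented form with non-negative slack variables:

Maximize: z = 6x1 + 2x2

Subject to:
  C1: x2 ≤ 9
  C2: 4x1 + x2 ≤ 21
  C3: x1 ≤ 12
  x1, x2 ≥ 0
max z = 6x1 + 2x2

s.t.
  x2 + s1 = 9
  4x1 + x2 + s2 = 21
  x1 + s3 = 12
  x1, x2, s1, s2, s3 ≥ 0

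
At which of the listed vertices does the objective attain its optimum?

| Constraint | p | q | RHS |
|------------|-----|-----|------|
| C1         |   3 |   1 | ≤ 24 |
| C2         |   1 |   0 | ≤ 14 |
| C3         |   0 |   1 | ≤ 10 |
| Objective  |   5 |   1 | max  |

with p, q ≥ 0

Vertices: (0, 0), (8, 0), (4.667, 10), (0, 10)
Evaluating z = 5p + q at each vertex:
  (0, 0): z = 0
  (8, 0): z = 40
  (4.667, 10): z = 33.33
  (0, 10): z = 10

The largest value is z = 40, attained at (8, 0).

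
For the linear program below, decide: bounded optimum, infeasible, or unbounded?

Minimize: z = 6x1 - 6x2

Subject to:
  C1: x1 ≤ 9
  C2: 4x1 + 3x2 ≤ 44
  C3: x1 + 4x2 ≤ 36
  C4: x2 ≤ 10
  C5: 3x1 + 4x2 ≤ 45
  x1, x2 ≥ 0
The point (0, 9) satisfies every constraint, so the LP is feasible; the constraints give x1 ≤ 9 and x2 ≤ 10, which with x1, x2 ≥ 0 keep the feasible region inside a bounded box. A feasible, bounded LP attains a finite optimum at a vertex.

Evaluating z = 6x1 - 6x2 at each vertex:
  (0, 0): z = 0
  (9, 0): z = 54
  (9, 2.667): z = 38
  (5.857, 6.857): z = -6
  (4.5, 7.875): z = -20.25
  (0, 9): z = -54

Feasible with finite optimum z* = -54 at (0, 9).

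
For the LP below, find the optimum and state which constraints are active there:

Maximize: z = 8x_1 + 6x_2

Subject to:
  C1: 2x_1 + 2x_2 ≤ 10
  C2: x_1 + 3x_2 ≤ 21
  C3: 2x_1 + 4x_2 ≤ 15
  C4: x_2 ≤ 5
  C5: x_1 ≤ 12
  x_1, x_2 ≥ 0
Optimal: x_1 = 5, x_2 = 0
Slack at optimum:
  C1: slack = 0 (binding)
  C2: slack = 16
  C3: slack = 5
  C4: slack = 5
  C5: slack = 7
  x_1 ≥ 0: x_1 = 5
  x_2 ≥ 0: x_2 = 0 (binding)
Binding constraints: C1, x_2 ≥ 0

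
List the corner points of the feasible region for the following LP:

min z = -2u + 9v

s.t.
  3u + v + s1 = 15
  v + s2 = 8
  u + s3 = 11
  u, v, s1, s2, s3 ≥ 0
Each vertex is the intersection of two constraint boundaries that also satisfies all remaining constraints:
  u = 0 and v = 0 → (0, 0)
  3u + v = 15 and v = 0 → (5, 0)
  3u + v = 15 and v = 8 → (2.333, 8)
  v = 8 and u = 0 → (0, 8)

Vertices: (0, 0), (5, 0), (2.333, 8), (0, 8)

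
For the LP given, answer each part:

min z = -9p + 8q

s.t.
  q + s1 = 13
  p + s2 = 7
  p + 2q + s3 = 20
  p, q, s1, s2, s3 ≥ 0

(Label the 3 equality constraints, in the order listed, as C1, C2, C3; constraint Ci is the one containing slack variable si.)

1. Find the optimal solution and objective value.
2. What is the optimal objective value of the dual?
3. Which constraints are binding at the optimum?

1. p = 7, q = 0, z = -63
2. -63 (by strong duality, equal to the primal optimum)
3. C2, q ≥ 0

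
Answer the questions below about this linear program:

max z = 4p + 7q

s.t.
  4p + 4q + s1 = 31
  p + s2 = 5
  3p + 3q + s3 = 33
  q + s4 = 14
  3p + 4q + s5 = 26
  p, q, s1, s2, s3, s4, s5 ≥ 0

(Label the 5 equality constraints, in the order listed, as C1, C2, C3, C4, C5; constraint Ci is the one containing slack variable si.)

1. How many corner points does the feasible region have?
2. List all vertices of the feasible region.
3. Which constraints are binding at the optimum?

1. 4
2. (0, 0), (5, 0), (5, 2.75), (0, 6.5)
3. C5, p ≥ 0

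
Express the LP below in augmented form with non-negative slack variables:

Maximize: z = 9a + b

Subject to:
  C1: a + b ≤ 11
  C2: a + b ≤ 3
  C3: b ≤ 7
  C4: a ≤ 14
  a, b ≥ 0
max z = 9a + b

s.t.
  a + b + s1 = 11
  a + b + s2 = 3
  b + s3 = 7
  a + s4 = 14
  a, b, s1, s2, s3, s4 ≥ 0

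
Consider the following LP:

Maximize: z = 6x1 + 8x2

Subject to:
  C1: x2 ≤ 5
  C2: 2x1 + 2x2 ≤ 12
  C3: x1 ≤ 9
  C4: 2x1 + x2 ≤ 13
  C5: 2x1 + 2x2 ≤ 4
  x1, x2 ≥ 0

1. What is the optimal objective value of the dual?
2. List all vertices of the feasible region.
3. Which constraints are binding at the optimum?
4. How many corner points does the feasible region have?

1. 16 (by strong duality, equal to the primal optimum)
2. (0, 0), (2, 0), (0, 2)
3. C5, x1 ≥ 0
4. 3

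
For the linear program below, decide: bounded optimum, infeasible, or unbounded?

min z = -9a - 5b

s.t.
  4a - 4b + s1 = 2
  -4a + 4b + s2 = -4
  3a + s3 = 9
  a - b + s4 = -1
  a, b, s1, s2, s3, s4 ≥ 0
The row 4a - 4b + s1 = 2 with s1 ≥ 0 requires 4a - 4b ≤ 2, while the row -4a + 4b + s2 = -4 with s2 ≥ 0 is equivalent to 4a - 4b ≥ 4. Together they would need 4 ≤ 4a - 4b ≤ 2, which is impossible since 4 > 2. No point satisfies all constraints.

Infeasible — the constraint set is empty.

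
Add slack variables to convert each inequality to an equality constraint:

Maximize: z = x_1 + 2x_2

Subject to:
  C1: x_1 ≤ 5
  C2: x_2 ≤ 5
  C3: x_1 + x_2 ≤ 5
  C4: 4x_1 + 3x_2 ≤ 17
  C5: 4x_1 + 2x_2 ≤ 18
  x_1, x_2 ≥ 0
max z = x_1 + 2x_2

s.t.
  x_1 + s1 = 5
  x_2 + s2 = 5
  x_1 + x_2 + s3 = 5
  4x_1 + 3x_2 + s4 = 17
  4x_1 + 2x_2 + s5 = 18
  x_1, x_2, s1, s2, s3, s4, s5 ≥ 0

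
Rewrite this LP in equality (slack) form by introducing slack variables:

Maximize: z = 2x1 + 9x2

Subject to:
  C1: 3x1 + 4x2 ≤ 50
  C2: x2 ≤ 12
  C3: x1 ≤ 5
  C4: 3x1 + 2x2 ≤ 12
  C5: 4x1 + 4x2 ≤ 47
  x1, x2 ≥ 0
max z = 2x1 + 9x2

s.t.
  3x1 + 4x2 + s1 = 50
  x2 + s2 = 12
  x1 + s3 = 5
  3x1 + 2x2 + s4 = 12
  4x1 + 4x2 + s5 = 47
  x1, x2, s1, s2, s3, s4, s5 ≥ 0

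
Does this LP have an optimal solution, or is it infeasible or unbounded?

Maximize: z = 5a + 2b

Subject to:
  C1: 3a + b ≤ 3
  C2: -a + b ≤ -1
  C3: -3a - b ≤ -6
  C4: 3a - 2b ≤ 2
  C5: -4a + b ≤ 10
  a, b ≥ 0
C1 requires 3a + b ≤ 3, while C3 (-3a - b ≤ -6) is equivalent to 3a + b ≥ 6. Together they would need 6 ≤ 3a + b ≤ 3, which is impossible since 6 > 3. No point satisfies all constraints.

The feasible region is empty; the LP is infeasible.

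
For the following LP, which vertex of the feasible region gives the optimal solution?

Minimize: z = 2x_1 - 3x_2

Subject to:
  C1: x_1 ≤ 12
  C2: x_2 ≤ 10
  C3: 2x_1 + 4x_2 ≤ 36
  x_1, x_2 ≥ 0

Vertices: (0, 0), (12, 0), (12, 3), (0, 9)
Evaluating z = 2x_1 - 3x_2 at each vertex:
  (0, 0): z = 0
  (12, 0): z = 24
  (12, 3): z = 15
  (0, 9): z = -27

The smallest value is z = -27, attained at (0, 9).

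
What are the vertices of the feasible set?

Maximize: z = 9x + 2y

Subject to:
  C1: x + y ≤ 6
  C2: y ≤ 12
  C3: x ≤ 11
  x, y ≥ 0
Each vertex is the intersection of two constraint boundaries that also satisfies all remaining constraints:
  x = 0 and y = 0 → (0, 0)
  x + y = 6 and y = 0 → (6, 0)
  x + y = 6 and x = 0 → (0, 6)

Vertices: (0, 0), (6, 0), (0, 6)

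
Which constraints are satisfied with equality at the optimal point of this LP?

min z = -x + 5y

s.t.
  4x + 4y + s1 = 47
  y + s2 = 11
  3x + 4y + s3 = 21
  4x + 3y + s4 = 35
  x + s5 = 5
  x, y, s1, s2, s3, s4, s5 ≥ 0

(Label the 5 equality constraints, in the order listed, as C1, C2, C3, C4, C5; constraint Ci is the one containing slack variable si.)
Optimal: x = 5, y = 0
Slack at optimum:
  C1: slack = 27
  C2: slack = 11
  C3: slack = 6
  C4: slack = 15
  C5: slack = 0 (binding)
  x ≥ 0: x = 5
  y ≥ 0: y = 0 (binding)
Binding constraints: C5, y ≥ 0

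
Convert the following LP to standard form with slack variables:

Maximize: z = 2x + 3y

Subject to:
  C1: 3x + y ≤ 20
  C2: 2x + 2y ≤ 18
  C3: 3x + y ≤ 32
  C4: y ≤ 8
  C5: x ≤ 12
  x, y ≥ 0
max z = 2x + 3y

s.t.
  3x + y + s1 = 20
  2x + 2y + s2 = 18
  3x + y + s3 = 32
  y + s4 = 8
  x + s5 = 12
  x, y, s1, s2, s3, s4, s5 ≥ 0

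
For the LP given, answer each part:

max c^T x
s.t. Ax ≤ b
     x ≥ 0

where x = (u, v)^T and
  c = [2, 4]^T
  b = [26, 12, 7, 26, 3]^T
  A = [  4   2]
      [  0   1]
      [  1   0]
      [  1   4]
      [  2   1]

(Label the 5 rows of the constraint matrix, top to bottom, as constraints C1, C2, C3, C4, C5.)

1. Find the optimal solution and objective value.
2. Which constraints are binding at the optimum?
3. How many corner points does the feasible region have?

1. u = 0, v = 3, z = 12
2. C5, u ≥ 0
3. 3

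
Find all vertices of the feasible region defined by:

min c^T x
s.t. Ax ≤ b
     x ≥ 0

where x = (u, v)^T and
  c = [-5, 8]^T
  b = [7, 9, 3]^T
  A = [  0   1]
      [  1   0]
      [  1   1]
Each vertex is the intersection of two constraint boundaries that also satisfies all remaining constraints:
  u = 0 and v = 0 → (0, 0)
  u + v = 3 and v = 0 → (3, 0)
  u + v = 3 and u = 0 → (0, 3)

Vertices: (0, 0), (3, 0), (0, 3)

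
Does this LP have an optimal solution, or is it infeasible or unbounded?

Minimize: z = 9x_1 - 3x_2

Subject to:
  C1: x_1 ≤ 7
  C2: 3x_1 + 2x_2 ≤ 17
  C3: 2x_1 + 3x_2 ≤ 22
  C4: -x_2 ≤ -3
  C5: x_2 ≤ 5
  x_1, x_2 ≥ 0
The point (0, 5) satisfies every constraint, so the LP is feasible; the constraints give x_1 ≤ 7 and x_2 ≤ 5, which with x_1, x_2 ≥ 0 keep the feasible region inside a bounded box. A feasible, bounded LP attains a finite optimum at a vertex.

Evaluating z = 9x_1 - 3x_2 at each vertex:
  (0, 3): z = -9
  (3.667, 3): z = 24
  (2.333, 5): z = 6
  (0, 5): z = -15

Feasible with finite optimum z* = -15 at (0, 5).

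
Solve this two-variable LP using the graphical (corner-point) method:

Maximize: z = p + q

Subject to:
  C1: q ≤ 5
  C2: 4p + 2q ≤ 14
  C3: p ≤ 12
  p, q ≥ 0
Each vertex is the intersection of two constraint boundaries that also satisfies all remaining constraints:
  p = 0 and q = 0 → (0, 0)
  4p + 2q = 14 and q = 0 → (3.5, 0)
  q = 5 and 4p + 2q = 14 → (1, 5)
  q = 5 and p = 0 → (0, 5)

Evaluating z = p + q at each vertex:
  (0, 0): z = 0
  (3.5, 0): z = 3.5
  (1, 5): z = 6
  (0, 5): z = 5

The maximum is at (1, 5) with z = 6.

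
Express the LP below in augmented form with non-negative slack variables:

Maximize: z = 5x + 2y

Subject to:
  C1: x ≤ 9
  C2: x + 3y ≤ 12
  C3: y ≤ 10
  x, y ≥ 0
max z = 5x + 2y

s.t.
  x + s1 = 9
  x + 3y + s2 = 12
  y + s3 = 10
  x, y, s1, s2, s3 ≥ 0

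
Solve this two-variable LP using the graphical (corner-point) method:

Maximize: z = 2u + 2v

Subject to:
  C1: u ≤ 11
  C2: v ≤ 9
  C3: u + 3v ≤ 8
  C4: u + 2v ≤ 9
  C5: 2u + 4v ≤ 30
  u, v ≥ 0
Each vertex is the intersection of two constraint boundaries that also satisfies all remaining constraints:
  u = 0 and v = 0 → (0, 0)
  u + 3v = 8 and v = 0 → (8, 0)
  u + 3v = 8 and u = 0 → (0, 2.667)

Evaluating z = 2u + 2v at each vertex:
  (0, 0): z = 0
  (8, 0): z = 16
  (0, 2.667): z = 5.333

The maximum is at (8, 0) with z = 16.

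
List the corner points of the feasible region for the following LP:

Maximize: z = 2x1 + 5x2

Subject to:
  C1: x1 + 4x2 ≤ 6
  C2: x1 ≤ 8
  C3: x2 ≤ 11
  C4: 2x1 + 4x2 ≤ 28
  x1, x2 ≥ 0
Each vertex is the intersection of two constraint boundaries that also satisfies all remaining constraints:
  x1 = 0 and x2 = 0 → (0, 0)
  x1 + 4x2 = 6 and x2 = 0 → (6, 0)
  x1 + 4x2 = 6 and x1 = 0 → (0, 1.5)

Vertices: (0, 0), (6, 0), (0, 1.5)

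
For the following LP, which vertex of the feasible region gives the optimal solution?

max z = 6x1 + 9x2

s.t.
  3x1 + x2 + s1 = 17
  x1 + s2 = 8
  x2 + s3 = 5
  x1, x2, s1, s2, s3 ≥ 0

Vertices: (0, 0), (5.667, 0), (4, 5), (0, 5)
(4, 5) with z = 69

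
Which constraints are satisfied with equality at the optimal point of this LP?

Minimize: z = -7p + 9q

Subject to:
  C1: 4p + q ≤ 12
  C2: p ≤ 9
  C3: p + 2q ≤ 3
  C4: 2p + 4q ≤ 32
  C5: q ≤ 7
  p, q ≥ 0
Optimal: p = 3, q = 0
Binding: C1, C3, q ≥ 0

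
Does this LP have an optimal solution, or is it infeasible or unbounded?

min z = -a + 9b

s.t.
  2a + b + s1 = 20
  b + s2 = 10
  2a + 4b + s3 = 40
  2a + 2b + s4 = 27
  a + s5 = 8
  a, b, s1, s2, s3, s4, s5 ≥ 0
The point (8, 0) satisfies every constraint, so the LP is feasible; the constraints give a ≤ 8 and b ≤ 10, which with a, b ≥ 0 keep the feasible region inside a bounded box. A feasible, bounded LP attains a finite optimum at a vertex.

The LP has an optimal solution: (8, 0) with z = -8.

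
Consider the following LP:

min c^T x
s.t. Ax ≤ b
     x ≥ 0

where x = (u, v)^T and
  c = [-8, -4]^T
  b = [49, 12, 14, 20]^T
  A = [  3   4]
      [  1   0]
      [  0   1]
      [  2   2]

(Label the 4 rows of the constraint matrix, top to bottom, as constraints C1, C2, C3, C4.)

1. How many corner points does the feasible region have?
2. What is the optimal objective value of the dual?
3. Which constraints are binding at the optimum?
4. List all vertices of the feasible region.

1. 3
2. -80 (by strong duality, equal to the primal optimum)
3. C4, v ≥ 0
4. (0, 0), (10, 0), (0, 10)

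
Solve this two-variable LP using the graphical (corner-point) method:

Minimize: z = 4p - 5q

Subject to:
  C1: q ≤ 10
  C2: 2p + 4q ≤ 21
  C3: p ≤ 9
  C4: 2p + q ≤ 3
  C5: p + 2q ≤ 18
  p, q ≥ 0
Each vertex is the intersection of two constraint boundaries that also satisfies all remaining constraints:
  p = 0 and q = 0 → (0, 0)
  2p + q = 3 and q = 0 → (1.5, 0)
  2p + q = 3 and p = 0 → (0, 3)

Evaluating z = 4p - 5q at each vertex:
  (0, 0): z = 0
  (1.5, 0): z = 6
  (0, 3): z = -15

The minimum is at (0, 3) with z = -15.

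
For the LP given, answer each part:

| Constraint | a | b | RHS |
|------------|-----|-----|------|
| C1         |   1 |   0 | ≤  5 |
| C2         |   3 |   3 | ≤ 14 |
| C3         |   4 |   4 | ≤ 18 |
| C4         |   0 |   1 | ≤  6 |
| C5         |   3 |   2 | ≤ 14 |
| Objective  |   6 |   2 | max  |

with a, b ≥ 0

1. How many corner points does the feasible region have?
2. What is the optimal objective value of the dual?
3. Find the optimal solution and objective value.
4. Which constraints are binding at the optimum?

1. 3
2. 27 (by strong duality, equal to the primal optimum)
3. a = 4.5, b = 0, z = 27
4. C3, b ≥ 0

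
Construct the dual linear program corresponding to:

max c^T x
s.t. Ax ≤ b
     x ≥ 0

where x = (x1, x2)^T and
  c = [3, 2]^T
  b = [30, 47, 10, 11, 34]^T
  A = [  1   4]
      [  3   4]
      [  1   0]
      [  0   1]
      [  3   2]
Minimize: z = 30y1 + 47y2 + 10y3 + 11y4 + 34y5

Subject to:
  C1: -y1 - 3y2 - y3 - 3y5 ≤ -3
  C2: -4y1 - 4y2 - y4 - 2y5 ≤ -2
  y1, y2, y3, y4, y5 ≥ 0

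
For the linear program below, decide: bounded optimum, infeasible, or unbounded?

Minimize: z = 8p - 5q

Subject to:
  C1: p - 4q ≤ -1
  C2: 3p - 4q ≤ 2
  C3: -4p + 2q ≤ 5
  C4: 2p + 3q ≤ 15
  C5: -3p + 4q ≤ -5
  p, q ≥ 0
C2 requires 3p - 4q ≤ 2, while C5 (-3p + 4q ≤ -5) is equivalent to 3p - 4q ≥ 5. Together they would need 5 ≤ 3p - 4q ≤ 2, which is impossible since 5 > 2. No point satisfies all constraints.

Infeasible: no point satisfies all constraints simultaneously.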